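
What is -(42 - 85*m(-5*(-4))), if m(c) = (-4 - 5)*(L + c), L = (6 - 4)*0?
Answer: -15342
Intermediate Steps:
L = 0 (L = 2*0 = 0)
m(c) = -9*c (m(c) = (-4 - 5)*(0 + c) = -9*c)
-(42 - 85*m(-5*(-4))) = -(42 - (-765)*(-5*(-4))) = -(42 - (-765)*20) = -(42 - 85*(-180)) = -(42 + 15300) = -1*15342 = -15342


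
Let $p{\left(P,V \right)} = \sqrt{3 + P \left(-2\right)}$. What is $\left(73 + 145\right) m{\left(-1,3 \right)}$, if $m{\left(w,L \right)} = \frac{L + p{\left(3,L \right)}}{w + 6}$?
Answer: $\frac{654}{5} + \frac{218 i \sqrt{3}}{5} \approx 130.8 + 75.517 i$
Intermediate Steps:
$p{\left(P,V \right)} = \sqrt{3 - 2 P}$
$m{\left(w,L \right)} = \frac{L + i \sqrt{3}}{6 + w}$ ($m{\left(w,L \right)} = \frac{L + \sqrt{3 - 6}}{w + 6} = \frac{L + \sqrt{3 - 6}}{6 + w} = \frac{L + \sqrt{-3}}{6 + w} = \frac{L + i \sqrt{3}}{6 + w}$)
$\left(73 + 145\right) m{\left(-1,3 \right)} = \left(73 + 145\right) \frac{3 + i \sqrt{3}}{6 - 1} = 218 \frac{3 + i \sqrt{3}}{5} = 218 \left(\frac{3}{5} + \frac{i \sqrt{3}}{5}\right) = \frac{654}{5} + \frac{218 i \sqrt{3}}{5}$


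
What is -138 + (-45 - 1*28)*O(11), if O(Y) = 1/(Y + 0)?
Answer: -1591/11 ≈ -144.64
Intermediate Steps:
O(Y) = 1/Y
-138 + (-45 - 1*28)*O(11) = -138 + (-45 - 1*28)/11 = -138 + (-45 - 28)*(1/11) = -138 - 73*1/11 = -138 - 73/11 = -1591/11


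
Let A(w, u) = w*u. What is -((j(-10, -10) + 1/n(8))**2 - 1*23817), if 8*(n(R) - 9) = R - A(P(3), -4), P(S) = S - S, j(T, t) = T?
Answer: 2371899/100 ≈ 23719.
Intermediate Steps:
P(S) = 0
A(w, u) = u*w
n(R) = 9 + R/8 (n(R) = 9 + (R - (-4)*0)/8 = 9 + (R - 1*0)/8 = 9 + (R + 0)/8 = 9 + R/8)
-((j(-10, -10) + 1/n(8))**2 - 1*23817) = -((-10 + 1/(9 + (1/8)*8))**2 - 1*23817) = -((-10 + 1/(9 + 1))**2 - 23817) = -((-10 + 1/10)**2 - 23817) = -((-99/10)**2 - 23817) = -(9801/100 - 23817) = -1*(-2371899/100) = 2371899/100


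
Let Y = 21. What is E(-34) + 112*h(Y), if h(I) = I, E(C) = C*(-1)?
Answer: 2386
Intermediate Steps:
E(C) = -C
E(-34) + 112*h(Y) = -1*(-34) + 112*21 = 34 + 2352 = 2386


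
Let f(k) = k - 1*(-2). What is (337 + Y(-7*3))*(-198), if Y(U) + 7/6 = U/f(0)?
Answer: -64416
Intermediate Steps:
f(k) = 2 + k (f(k) = k + 2 = 2 + k)
Y(U) = -7/6 + U/2 (Y(U) = -7/6 + U/(2 + 0) = -7/6 + U/2)
(337 + Y(-7*3))*(-198) = (337 + (-7/6 + (-7*3)/2))*(-198) = (337 + (-7/6 + (1/2)*(-21)))*(-198) = (337 + (-7/6 - 21/2))*(-198) = (337 - 35/3)*(-198) = (976/3)*(-198) = -64416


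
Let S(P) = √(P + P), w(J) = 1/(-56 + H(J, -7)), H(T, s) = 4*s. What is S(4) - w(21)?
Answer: 1/84 + 2*√2 ≈ 2.8403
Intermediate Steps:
w(J) = -1/84 (w(J) = 1/(-56 + 4*(-7)) = 1/(-56 - 28) = 1/(-84) = -1/84)
S(P) = √2*√P (S(P) = √(2*P) = √2*√P)
S(4) - w(21) = √2*√4 - 1*(-1/84) = √2*2 + 1/84 = 2*√2 + 1/84 = 1/84 + 2*√2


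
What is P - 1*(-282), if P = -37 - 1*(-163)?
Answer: 408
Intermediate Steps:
P = 126 (P = -37 + 163 = 126)
P - 1*(-282) = 126 - 1*(-282) = 126 + 282 = 408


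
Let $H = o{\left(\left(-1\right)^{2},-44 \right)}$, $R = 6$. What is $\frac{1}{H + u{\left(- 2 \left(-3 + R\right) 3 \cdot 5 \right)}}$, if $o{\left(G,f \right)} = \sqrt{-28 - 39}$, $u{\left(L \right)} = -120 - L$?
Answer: $- \frac{30}{967} - \frac{i \sqrt{67}}{967} \approx -0.031024 - 0.0084647 i$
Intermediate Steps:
$o{\left(G,f \right)} = i \sqrt{67}$ ($o{\left(G,f \right)} = \sqrt{-67} = i \sqrt{67}$)
$H = i \sqrt{67} \approx 8.1853 i$
$\frac{1}{H + u{\left(- 2 \left(-3 + R\right) 3 \cdot 5 \right)}} = \frac{1}{i \sqrt{67} - \left(120 + - 2 \left(-3 + 6\right) 3 \cdot 5\right)} = \frac{1}{i \sqrt{67} - \left(120 + - 2 \cdot 3 \cdot 3 \cdot 5\right)} = \frac{1}{i \sqrt{67} - \left(120 + \left(-2\right) 9 \cdot 5\right)} = \frac{1}{i \sqrt{67} - \left(120 - 90\right)} = \frac{1}{i \sqrt{67} - 30} = \frac{1}{-30 + i \sqrt{67}}$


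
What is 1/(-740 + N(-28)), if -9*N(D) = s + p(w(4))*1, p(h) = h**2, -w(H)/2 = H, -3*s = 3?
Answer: -1/747 ≈ -0.0013387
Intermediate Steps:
s = -1 (s = -1/3*3 = -1)
w(H) = -2*H
N(D) = -7 (N(D) = -(-1 + (-2*4)**2*1)/9 = -(-1 + (-8)**2*1)/9 = -(-1 + 64*1)/9 = -(-1 + 64)/9 = -1/9*63 = -7)
1/(-740 + N(-28)) = 1/(-740 - 7) = 1/(-747) = -1/747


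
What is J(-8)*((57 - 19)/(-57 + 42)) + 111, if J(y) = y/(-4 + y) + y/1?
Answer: 5831/45 ≈ 129.58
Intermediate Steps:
J(y) = y + y/(-4 + y) (J(y) = y/(-4 + y) + y*1 = y/(-4 + y) + y = y + y/(-4 + y))
J(-8)*((57 - 19)/(-57 + 42)) + 111 = (-8*(-3 - 8)/(-4 - 8))*((57 - 19)/(-57 + 42)) + 111 = (-8*(-11)/(-12))*(38/(-15)) + 111 = (-8*(-1/12)*(-11))*(38*(-1/15)) + 111 = -22/3*(-38/15) + 111 = 836/45 + 111 = 5831/45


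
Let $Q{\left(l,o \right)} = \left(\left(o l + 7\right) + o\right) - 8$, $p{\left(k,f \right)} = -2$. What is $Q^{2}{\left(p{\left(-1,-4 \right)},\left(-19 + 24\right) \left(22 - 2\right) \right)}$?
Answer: $10201$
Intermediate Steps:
$Q{\left(l,o \right)} = -1 + o + l o$ ($Q{\left(l,o \right)} = \left(\left(l o + 7\right) + o\right) - 8 = \left(\left(7 + l o\right) + o\right) - 8 = \left(7 + o + l o\right) - 8 = -1 + o + l o$)
$Q^{2}{\left(p{\left(-1,-4 \right)},\left(-19 + 24\right) \left(22 - 2\right) \right)} = \left(-1 + \left(-19 + 24\right) \left(22 - 2\right) - 2 \left(-19 + 24\right) \left(22 - 2\right)\right)^{2} = \left(-1 + 5 \cdot 20 - 2 \cdot 5 \cdot 20\right)^{2} = \left(-1 + 100 - 200\right)^{2} = \left(-101\right)^{2} = 10201$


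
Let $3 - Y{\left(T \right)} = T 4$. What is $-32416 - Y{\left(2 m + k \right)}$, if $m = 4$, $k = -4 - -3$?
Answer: $-32391$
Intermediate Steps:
$k = -1$ ($k = -4 + 3 = -1$)
$Y{\left(T \right)} = 3 - 4 T$ ($Y{\left(T \right)} = 3 - T 4 = 3 - 4 T$)
$-32416 - Y{\left(2 m + k \right)} = -32416 - \left(3 - 4 \left(2 \cdot 4 - 1\right)\right) = -32416 - \left(3 - 4 \left(8 - 1\right)\right) = -32416 - \left(3 - 28\right) = -32416 - -25 = -32416 + 25 = -32391$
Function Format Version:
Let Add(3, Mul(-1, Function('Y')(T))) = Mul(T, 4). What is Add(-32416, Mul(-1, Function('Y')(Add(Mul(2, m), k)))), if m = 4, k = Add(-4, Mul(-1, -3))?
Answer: -32391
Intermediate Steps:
k = -1 (k = Add(-4, 3) = -1)
Function('Y')(T) = Add(3, Mul(-4, T)) (Function('Y')(T) = Add(3, Mul(-1, Mul(T, 4))) = Add(3, Mul(-1, Mul(4, T))) = Add(3, Mul(-4, T)))
Add(-32416, Mul(-1, Function('Y')(Add(Mul(2, m), k)))) = Add(-32416, Mul(-1, Add(3, Mul(-4, Add(Mul(2, 4), -1))))) = Add(-32416, Mul(-1, Add(3, Mul(-4, Add(8, -1))))) = Add(-32416, Mul(-1, Add(3, Mul(-4, 7)))) = Add(-32416, Mul(-1, Add(3, -28))) = Add(-32416, Mul(-1, -25)) = Add(-32416, 25) = -32391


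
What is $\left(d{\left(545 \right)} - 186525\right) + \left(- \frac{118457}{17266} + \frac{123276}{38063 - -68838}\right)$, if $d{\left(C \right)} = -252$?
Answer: $- \frac{344754680385823}{1845752666} \approx -1.8678 \cdot 10^{5}$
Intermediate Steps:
$\left(d{\left(545 \right)} - 186525\right) + \left(- \frac{118457}{17266} + \frac{123276}{38063 - -68838}\right) = \left(-252 - 186525\right) + \left(- \frac{118457}{17266} + \frac{123276}{38063 - -68838}\right) = -186777 + \left(\left(-118457\right) \frac{1}{17266} + \frac{123276}{38063 + 68838}\right) = -186777 - \left(\frac{118457}{17266} - \frac{123276}{106901}\right) = -186777 + \left(- \frac{118457}{17266} + 123276 \cdot \frac{1}{106901}\right) = -186777 + \left(- \frac{118457}{17266} + \frac{123276}{106901}\right) = -186777 - \frac{10534688341}{1845752666} = - \frac{344754680385823}{1845752666}$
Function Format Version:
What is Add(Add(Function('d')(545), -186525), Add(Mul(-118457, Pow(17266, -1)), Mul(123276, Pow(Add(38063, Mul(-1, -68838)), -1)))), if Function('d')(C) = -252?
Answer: Rational(-344754680385823, 1845752666) ≈ -1.8678e+5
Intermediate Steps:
Add(Add(Function('d')(545), -186525), Add(Mul(-118457, Pow(17266, -1)), Mul(123276, Pow(Add(38063, Mul(-1, -68838)), -1)))) = Add(Add(-252, -186525), Add(Mul(-118457, Pow(17266, -1)), Mul(123276, Pow(Add(38063, Mul(-1, -68838)), -1)))) = Add(-186777, Add(Mul(-118457, Rational(1, 17266)), Mul(123276, Pow(Add(38063, 68838), -1)))) = Add(-186777, Add(Rational(-118457, 17266), Mul(123276, Pow(106901, -1)))) = Add(-186777, Add(Rational(-118457, 17266), Mul(123276, Rational(1, 106901)))) = Add(-186777, Add(Rational(-118457, 17266), Rational(123276, 106901))) = Add(-186777, Rational(-10534688341, 1845752666)) = Rational(-344754680385823, 1845752666)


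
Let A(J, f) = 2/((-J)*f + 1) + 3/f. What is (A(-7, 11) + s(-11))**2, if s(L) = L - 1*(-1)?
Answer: 17322244/184041 ≈ 94.122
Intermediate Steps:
s(L) = 1 + L (s(L) = L + 1 = 1 + L)
A(J, f) = 2/(1 - J*f) + 3/f (A(J, f) = 2/(-J*f + 1) + 3/f = 2/(1 - J*f) + 3/f)
(A(-7, 11) + s(-11))**2 = ((-3 - 2*11 + 3*(-7)*11)/(11*(-1 - 7*11)) + (1 - 11))**2 = ((-3 - 22 - 231)/(11*(-1 - 77)) - 10)**2 = ((1/11)*(-256)/(-78) - 10)**2 = ((1/11)*(-1/78)*(-256) - 10)**2 = (128/429 - 10)**2 = (-4162/429)**2 = 17322244/184041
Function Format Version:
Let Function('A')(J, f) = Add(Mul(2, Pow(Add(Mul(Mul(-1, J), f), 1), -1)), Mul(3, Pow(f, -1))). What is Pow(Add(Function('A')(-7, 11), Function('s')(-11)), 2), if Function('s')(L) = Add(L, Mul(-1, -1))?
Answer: Rational(17322244, 184041) ≈ 94.122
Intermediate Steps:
Function('s')(L) = Add(1, L) (Function('s')(L) = Add(L, 1) = Add(1, L))
Function('A')(J, f) = Add(Mul(2, Pow(Add(1, Mul(-1, J, f)), -1)), Mul(3, Pow(f, -1))) (Function('A')(J, f) = Add(Mul(2, Pow(Add(Mul(-1, J, f), 1), -1)), Mul(3, Pow(f, -1))) = Add(Mul(2, Pow(Add(1, Mul(-1, J, f)), -1)), Mul(3, Pow(f, -1))))
Pow(Add(Function('A')(-7, 11), Function('s')(-11)), 2) = Pow(Add(Mul(Pow(11, -1), Pow(Add(-1, Mul(-7, 11)), -1), Add(-3, Mul(-2, 11), Mul(3, -7, 11))), Add(1, -11)), 2) = Pow(Add(Mul(Rational(1, 11), Pow(Add(-1, -77), -1), Add(-3, -22, -231)), -10), 2) = Pow(Add(Mul(Rational(1, 11), Pow(-78, -1), -256), -10), 2) = Pow(Add(Mul(Rational(1, 11), Rational(-1, 78), -256), -10), 2) = Pow(Add(Rational(128, 429), -10), 2) = Pow(Rational(-4162, 429), 2) = Rational(17322244, 184041)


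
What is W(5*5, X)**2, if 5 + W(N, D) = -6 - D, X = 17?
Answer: 784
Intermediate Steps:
W(N, D) = -11 - D (W(N, D) = -5 + (-6 - D) = -11 - D)
W(5*5, X)**2 = (-11 - 1*17)**2 = (-11 - 17)**2 = (-28)**2 = 784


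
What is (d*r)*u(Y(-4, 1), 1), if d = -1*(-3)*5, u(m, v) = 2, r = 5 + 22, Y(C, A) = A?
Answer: 810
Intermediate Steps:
r = 27
d = 15 (d = 3*5 = 15)
(d*r)*u(Y(-4, 1), 1) = (15*27)*2 = 405*2 = 810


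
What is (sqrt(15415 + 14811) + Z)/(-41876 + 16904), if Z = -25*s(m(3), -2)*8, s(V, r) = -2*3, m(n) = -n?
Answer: -100/2081 - sqrt(30226)/24972 ≈ -0.055016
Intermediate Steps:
s(V, r) = -6
Z = 1200 (Z = -25*(-6)*8 = 150*8 = 1200)
(sqrt(15415 + 14811) + Z)/(-41876 + 16904) = (sqrt(15415 + 14811) + 1200)/(-41876 + 16904) = (sqrt(30226) + 1200)/(-24972) = (1200 + sqrt(30226))*(-1/24972) = -100/2081 - sqrt(30226)/24972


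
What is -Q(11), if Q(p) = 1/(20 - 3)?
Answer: -1/17 ≈ -0.058824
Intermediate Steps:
Q(p) = 1/17
-Q(11) = -1*1/17 = -1/17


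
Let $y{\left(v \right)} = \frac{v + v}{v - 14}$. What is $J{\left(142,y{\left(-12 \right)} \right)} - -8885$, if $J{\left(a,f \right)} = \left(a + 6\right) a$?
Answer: $29901$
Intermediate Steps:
$y{\left(v \right)} = \frac{2 v}{-14 + v}$
$J{\left(a,f \right)} = a \left(6 + a\right)$ ($J{\left(a,f \right)} = \left(6 + a\right) a = a \left(6 + a\right)$)
$J{\left(142,y{\left(-12 \right)} \right)} - -8885 = 142 \left(6 + 142\right) - -8885 = 142 \cdot 148 + 8885 = 21016 + 8885 = 29901$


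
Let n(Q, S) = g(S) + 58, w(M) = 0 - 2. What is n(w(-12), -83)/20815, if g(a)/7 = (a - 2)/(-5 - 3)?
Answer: 1059/166520 ≈ 0.0063596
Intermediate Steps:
w(M) = -2
g(a) = 7/4 - 7*a/8 (g(a) = 7*((a - 2)/(-5 - 3)) = 7*((-2 + a)/(-8)) = 7*((-2 + a)*(-⅛)) = 7*(¼ - a/8) = 7/4 - 7*a/8)
n(Q, S) = 239/4 - 7*S/8 (n(Q, S) = (7/4 - 7*S/8) + 58 = 239/4 - 7*S/8)
n(w(-12), -83)/20815 = (239/4 - 7/8*(-83))/20815 = (239/4 + 581/8)*(1/20815) = (1059/8)*(1/20815) = 1059/166520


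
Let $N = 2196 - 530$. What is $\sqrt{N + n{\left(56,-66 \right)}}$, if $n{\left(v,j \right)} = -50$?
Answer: $4 \sqrt{101} \approx 40.2$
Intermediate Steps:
$N = 1666$
$\sqrt{N + n{\left(56,-66 \right)}} = \sqrt{1666 - 50} = \sqrt{1616} = 4 \sqrt{101}$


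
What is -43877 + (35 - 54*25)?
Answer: -45192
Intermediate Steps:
-43877 + (35 - 54*25) = -43877 + (35 - 1350) = -43877 - 1315 = -45192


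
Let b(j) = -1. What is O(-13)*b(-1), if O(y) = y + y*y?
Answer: -156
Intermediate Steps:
O(y) = y + y²
O(-13)*b(-1) = -13*(1 - 13)*(-1) = -13*(-12)*(-1) = 156*(-1) = -156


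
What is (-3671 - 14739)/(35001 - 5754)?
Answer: -18410/29247 ≈ -0.62947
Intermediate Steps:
(-3671 - 14739)/(35001 - 5754) = -18410/29247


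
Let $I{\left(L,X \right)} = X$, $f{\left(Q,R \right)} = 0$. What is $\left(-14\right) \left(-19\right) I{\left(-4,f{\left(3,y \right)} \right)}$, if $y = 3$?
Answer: $0$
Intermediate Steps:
$\left(-14\right) \left(-19\right) I{\left(-4,f{\left(3,y \right)} \right)} = \left(-14\right) \left(-19\right) 0 = 266 \cdot 0 = 0$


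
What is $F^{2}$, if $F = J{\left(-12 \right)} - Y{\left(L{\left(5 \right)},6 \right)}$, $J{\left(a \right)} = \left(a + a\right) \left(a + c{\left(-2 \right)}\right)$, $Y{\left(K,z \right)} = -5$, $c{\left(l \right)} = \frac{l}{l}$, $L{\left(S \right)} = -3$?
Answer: $72361$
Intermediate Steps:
$c{\left(l \right)} = 1$
$J{\left(a \right)} = 2 a \left(1 + a\right)$ ($J{\left(a \right)} = \left(a + a\right) \left(a + 1\right) = 2 a \left(1 + a\right)$)
$F = 269$ ($F = 2 \left(-12\right) \left(1 - 12\right) - -5 = 2 \left(-12\right) \left(-11\right) + 5 = 264 + 5 = 269$)
$F^{2} = 269^{2} = 72361$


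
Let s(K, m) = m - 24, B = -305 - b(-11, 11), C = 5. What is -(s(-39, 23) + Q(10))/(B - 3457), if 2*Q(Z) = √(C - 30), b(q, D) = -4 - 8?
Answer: -1/3750 + I/1500 ≈ -0.00026667 + 0.00066667*I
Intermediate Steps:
b(q, D) = -12
B = -293 (B = -305 - 1*(-12) = -305 + 12 = -293)
s(K, m) = -24 + m
Q(Z) = 5*I/2 (Q(Z) = √(5 - 30)/2 = √(-25)/2 = (5*I)/2 = 5*I/2)
-(s(-39, 23) + Q(10))/(B - 3457) = -((-24 + 23) + 5*I/2)/(-293 - 3457) = -(-1 + 5*I/2)/(-3750) = -(-1 + 5*I/2)*(-1)/3750 = -(1/3750 - I/1500) = -1/3750 + I/1500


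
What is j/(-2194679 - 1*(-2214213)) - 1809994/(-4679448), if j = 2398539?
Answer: 2814798737317/22852084308 ≈ 123.17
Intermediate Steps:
j/(-2194679 - 1*(-2214213)) - 1809994/(-4679448) = 2398539/(-2194679 - 1*(-2214213)) - 1809994/(-4679448) = 2398539/(-2194679 + 2214213) - 1809994*(-1/4679448) = 2398539/19534 + 904997/2339724 = 2814798737317/22852084308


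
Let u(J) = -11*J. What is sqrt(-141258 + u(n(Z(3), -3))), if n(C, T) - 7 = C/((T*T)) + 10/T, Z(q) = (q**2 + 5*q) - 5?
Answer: 13*I*sqrt(7526)/3 ≈ 375.93*I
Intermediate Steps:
Z(q) = -5 + q**2 + 5*q
n(C, T) = 7 + 10/T + C/T**2 (n(C, T) = 7 + (C/((T*T)) + 10/T) = 7 + (C/(T**2) + 10/T) = 7 + (C/T**2 + 10/T) = 7 + (10/T + C/T**2) = 7 + 10/T + C/T**2)
sqrt(-141258 + u(n(Z(3), -3))) = sqrt(-141258 - 11*(7 + 10/(-3) + (-5 + 3**2 + 5*3)/(-3)**2)) = sqrt(-141258 - 11*(7 + 10*(-1/3) + (-5 + 9 + 15)*(1/9))) = sqrt(-141258 - 11*(7 - 10/3 + 19*(1/9))) = sqrt(-141258 - 11*(7 - 10/3 + 19/9)) = sqrt(-141258 - 11*52/9) = sqrt(-141258 - 572/9) = sqrt(-1271894/9) = 13*I*sqrt(7526)/3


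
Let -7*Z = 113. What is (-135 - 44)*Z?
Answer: 20227/7 ≈ 2889.6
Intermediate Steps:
Z = -113/7 (Z = -1/7*113 = -113/7 ≈ -16.143)
(-135 - 44)*Z = (-135 - 44)*(-113/7) = -179*(-113/7) = 20227/7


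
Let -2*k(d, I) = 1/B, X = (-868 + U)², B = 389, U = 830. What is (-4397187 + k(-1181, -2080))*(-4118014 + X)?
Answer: 7041416628519795/389 ≈ 1.8101e+13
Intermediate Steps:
X = 1444 (X = (-868 + 830)² = (-38)² = 1444)
k(d, I) = -1/778 (k(d, I) = -½/389 = -½*1/389 = -1/778)
(-4397187 + k(-1181, -2080))*(-4118014 + X) = (-4397187 - 1/778)*(-4118014 + 1444) = -3421011487/778*(-4116570) = 7041416628519795/389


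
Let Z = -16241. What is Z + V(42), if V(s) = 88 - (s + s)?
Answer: -16237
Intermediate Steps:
V(s) = 88 - 2*s
Z + V(42) = -16241 + (88 - 2*42) = -16241 + (88 - 84) = -16241 + 4 = -16237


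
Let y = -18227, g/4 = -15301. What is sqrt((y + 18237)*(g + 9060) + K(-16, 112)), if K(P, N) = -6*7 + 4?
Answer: 9*I*sqrt(6438) ≈ 722.13*I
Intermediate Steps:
g = -61204 (g = 4*(-15301) = -61204)
K(P, N) = -38 (K(P, N) = -42 + 4 = -38)
sqrt((y + 18237)*(g + 9060) + K(-16, 112)) = sqrt((-18227 + 18237)*(-61204 + 9060) - 38) = sqrt(10*(-52144) - 38) = sqrt(-521440 - 38) = sqrt(-521478) = 9*I*sqrt(6438)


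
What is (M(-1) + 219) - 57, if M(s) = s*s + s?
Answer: 162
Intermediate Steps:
M(s) = s + s**2 (M(s) = s**2 + s = s + s**2)
(M(-1) + 219) - 57 = (-(1 - 1) + 219) - 57 = (-1*0 + 219) - 57 = (0 + 219) - 57 = 219 - 57 = 162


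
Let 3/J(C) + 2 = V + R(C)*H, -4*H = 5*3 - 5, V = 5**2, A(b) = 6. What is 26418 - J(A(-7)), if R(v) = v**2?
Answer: 1770009/67 ≈ 26418.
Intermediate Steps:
V = 25
H = -5/2 (H = -(5*3 - 5)/4 = -(15 - 5)/4 = -1/4*10 = -5/2 ≈ -2.5000)
J(C) = 3/(23 - 5*C**2/2) (J(C) = 3/(-2 + (25 + C**2*(-5/2))) = 3/(-2 + (25 - 5*C**2/2)) = 3/(23 - 5*C**2/2))
26418 - J(A(-7)) = 26418 - (-6)/(-46 + 5*6**2) = 26418 - (-6)/(-46 + 5*36) = 26418 - (-6)/(-46 + 180) = 26418 - (-6)/134 = 26418 - 1*(-3/67) = 26418 + 3/67 = 1770009/67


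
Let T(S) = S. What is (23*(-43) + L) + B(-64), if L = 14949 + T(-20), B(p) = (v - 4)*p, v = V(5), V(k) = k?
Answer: 13876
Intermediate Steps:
v = 5
B(p) = p (B(p) = (5 - 4)*p = 1*p = p)
L = 14929 (L = 14949 - 20 = 14929)
(23*(-43) + L) + B(-64) = (23*(-43) + 14929) - 64 = (-989 + 14929) - 64 = 13940 - 64 = 13876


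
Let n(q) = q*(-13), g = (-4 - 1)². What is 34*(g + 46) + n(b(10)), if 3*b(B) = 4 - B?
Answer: 2440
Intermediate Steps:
b(B) = 4/3 - B/3 (b(B) = (4 - B)/3 = 4/3 - B/3)
g = 25 (g = (-5)² = 25)
n(q) = -13*q
34*(g + 46) + n(b(10)) = 34*(25 + 46) - 13*(4/3 - ⅓*10) = 34*71 - 13*(4/3 - 10/3) = 2414 - 13*(-2) = 2414 + 26 = 2440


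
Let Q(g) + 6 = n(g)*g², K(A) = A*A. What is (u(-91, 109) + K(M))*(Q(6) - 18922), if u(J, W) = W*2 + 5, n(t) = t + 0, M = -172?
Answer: -557748584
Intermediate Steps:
n(t) = t
u(J, W) = 5 + 2*W (u(J, W) = 2*W + 5 = 5 + 2*W)
K(A) = A²
Q(g) = -6 + g³ (Q(g) = -6 + g*g² = -6 + g³)
(u(-91, 109) + K(M))*(Q(6) - 18922) = ((5 + 2*109) + (-172)²)*((-6 + 6³) - 18922) = ((5 + 218) + 29584)*((-6 + 216) - 18922) = (223 + 29584)*(210 - 18922) = 29807*(-18712) = -557748584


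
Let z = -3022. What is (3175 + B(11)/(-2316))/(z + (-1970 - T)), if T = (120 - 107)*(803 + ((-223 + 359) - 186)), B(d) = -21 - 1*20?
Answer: -7353341/34232796 ≈ -0.21480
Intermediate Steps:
B(d) = -41 (B(d) = -21 - 20 = -41)
T = 9789 (T = 13*(803 + (136 - 186)) = 13*(803 - 50) = 13*753 = 9789)
(3175 + B(11)/(-2316))/(z + (-1970 - T)) = (3175 - 41/(-2316))/(-3022 + (-1970 - 1*9789)) = (3175 - 41*(-1/2316))/(-3022 + (-1970 - 9789)) = (3175 + 41/2316)/(-3022 - 11759) = (7353341/2316)/(-14781) = (7353341/2316)*(-1/14781) = -7353341/34232796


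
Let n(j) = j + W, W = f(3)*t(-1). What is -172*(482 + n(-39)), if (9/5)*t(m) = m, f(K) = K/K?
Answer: -684904/9 ≈ -76101.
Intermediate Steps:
f(K) = 1
t(m) = 5*m/9
W = -5/9 (W = 1*((5/9)*(-1)) = 1*(-5/9) = -5/9 ≈ -0.55556)
n(j) = -5/9 + j (n(j) = j - 5/9 = -5/9 + j)
-172*(482 + n(-39)) = -172*(482 + (-5/9 - 39)) = -172*(482 - 356/9) = -172*3982/9 = -684904/9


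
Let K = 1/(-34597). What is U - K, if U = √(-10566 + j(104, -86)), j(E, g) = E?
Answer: 1/34597 + I*√10462 ≈ 2.8904e-5 + 102.28*I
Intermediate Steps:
K = -1/34597 ≈ -2.8904e-5
U = I*√10462 (U = √(-10566 + 104) = √(-10462) = I*√10462 ≈ 102.28*I)
U - K = I*√10462 - 1*(-1/34597) = I*√10462 + 1/34597 = 1/34597 + I*√10462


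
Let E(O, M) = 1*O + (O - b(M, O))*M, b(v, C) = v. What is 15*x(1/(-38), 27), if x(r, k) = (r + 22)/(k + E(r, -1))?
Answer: 12525/988 ≈ 12.677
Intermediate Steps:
E(O, M) = O + M*(O - M) (E(O, M) = 1*O + (O - M)*M = O + M*(O - M))
x(r, k) = (22 + r)/(-1 + k) (x(r, k) = (r + 22)/(k + (r - 1*(-1)**2 - r)) = (22 + r)/(k + (r - 1*1 - r)) = (22 + r)/(k + (r - 1 - r)) = (22 + r)/(k - 1) = (22 + r)/(-1 + k))
15*x(1/(-38), 27) = 15*((22 + 1/(-38))/(-1 + 27)) = 15*((22 - 1/38)/26) = 15*((1/26)*(835/38)) = 15*(835/988) = 12525/988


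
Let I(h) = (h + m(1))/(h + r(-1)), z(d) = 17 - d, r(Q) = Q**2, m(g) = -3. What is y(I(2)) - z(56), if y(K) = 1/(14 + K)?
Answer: 1602/41 ≈ 39.073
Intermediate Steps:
I(h) = (-3 + h)/(1 + h) (I(h) = (h - 3)/(h + (-1)**2) = (-3 + h)/(h + 1) = (-3 + h)/(1 + h))
y(I(2)) - z(56) = 1/(14 + (-3 + 2)/(1 + 2)) - (17 - 1*56) = 1/(14 - 1/3) - (17 - 56) = 1/(14 + (1/3)*(-1)) - 1*(-39) = 1/(14 - 1/3) + 39 = 1/(41/3) + 39 = 3/41 + 39 = 1602/41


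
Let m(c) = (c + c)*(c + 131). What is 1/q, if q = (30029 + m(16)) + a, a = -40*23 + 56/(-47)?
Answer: 47/1589155 ≈ 2.9575e-5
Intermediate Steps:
m(c) = 2*c*(131 + c) (m(c) = (2*c)*(131 + c) = 2*c*(131 + c))
a = -43296/47 (a = -920 + 56*(-1/47) = -920 - 56/47 = -43296/47 ≈ -921.19)
q = 1589155/47 (q = (30029 + 2*16*(131 + 16)) - 43296/47 = (30029 + 2*16*147) - 43296/47 = (30029 + 4704) - 43296/47 = 34733 - 43296/47 = 1589155/47 ≈ 33812.)
1/q = 1/(1589155/47) = 47/1589155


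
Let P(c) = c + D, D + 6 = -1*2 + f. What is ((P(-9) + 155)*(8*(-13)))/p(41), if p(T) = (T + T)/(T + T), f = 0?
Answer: -14352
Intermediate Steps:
D = -8 (D = -6 + (-1*2 + 0) = -6 + (-2 + 0) = -6 - 2 = -8)
p(T) = 1 (p(T) = (2*T)/((2*T)) = (2*T)*(1/(2*T)) = 1)
P(c) = -8 + c (P(c) = c - 8 = -8 + c)
((P(-9) + 155)*(8*(-13)))/p(41) = (((-8 - 9) + 155)*(8*(-13)))/1 = ((-17 + 155)*(-104))*1 = (138*(-104))*1 = -14352*1 = -14352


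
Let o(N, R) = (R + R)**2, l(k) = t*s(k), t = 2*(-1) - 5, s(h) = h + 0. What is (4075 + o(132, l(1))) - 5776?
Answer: -1505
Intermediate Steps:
s(h) = h
t = -7 (t = -2 - 5 = -7)
l(k) = -7*k
o(N, R) = 4*R**2 (o(N, R) = (2*R)**2 = 4*R**2)
(4075 + o(132, l(1))) - 5776 = (4075 + 4*(-7*1)**2) - 5776 = (4075 + 4*(-7)**2) - 5776 = (4075 + 4*49) - 5776 = (4075 + 196) - 5776 = 4271 - 5776 = -1505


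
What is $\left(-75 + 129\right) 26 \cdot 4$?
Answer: $5616$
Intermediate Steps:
$\left(-75 + 129\right) 26 \cdot 4 = 54 \cdot 104 = 5616$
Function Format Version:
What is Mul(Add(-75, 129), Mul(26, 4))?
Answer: 5616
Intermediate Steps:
Mul(Add(-75, 129), Mul(26, 4)) = Mul(54, 104) = 5616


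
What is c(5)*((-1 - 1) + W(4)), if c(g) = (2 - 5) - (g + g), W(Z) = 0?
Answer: 26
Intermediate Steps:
c(g) = -3 - 2*g
c(5)*((-1 - 1) + W(4)) = (-3 - 2*5)*((-1 - 1) + 0) = (-3 - 10)*(-2 + 0) = -13*(-2) = 26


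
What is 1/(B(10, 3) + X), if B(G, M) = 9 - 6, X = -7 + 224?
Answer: 1/220 ≈ 0.0045455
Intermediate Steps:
X = 217
B(G, M) = 3
1/(B(10, 3) + X) = 1/(3 + 217) = 1/220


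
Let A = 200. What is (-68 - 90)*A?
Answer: -31600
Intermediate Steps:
(-68 - 90)*A = (-68 - 90)*200 = -158*200 = -31600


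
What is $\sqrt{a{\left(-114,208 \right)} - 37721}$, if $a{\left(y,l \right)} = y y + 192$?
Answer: $i \sqrt{24533} \approx 156.63 i$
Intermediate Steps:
$a{\left(y,l \right)} = 192 + y^{2}$ ($a{\left(y,l \right)} = y^{2} + 192 = 192 + y^{2}$)
$\sqrt{a{\left(-114,208 \right)} - 37721} = \sqrt{\left(192 + \left(-114\right)^{2}\right) - 37721} = \sqrt{\left(192 + 12996\right) - 37721} = \sqrt{13188 - 37721} = \sqrt{-24533} = i \sqrt{24533}$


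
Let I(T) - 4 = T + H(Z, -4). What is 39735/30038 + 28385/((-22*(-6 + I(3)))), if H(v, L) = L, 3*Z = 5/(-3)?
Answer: 213812785/495627 ≈ 431.40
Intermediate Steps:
Z = -5/9 (Z = (5/(-3))/3 = (5*(-⅓))/3 = (⅓)*(-5/3) = -5/9 ≈ -0.55556)
I(T) = T (I(T) = 4 + (T - 4) = 4 + (-4 + T) = T)
39735/30038 + 28385/((-22*(-6 + I(3)))) = 39735/30038 + 28385/((-22*(-6 + 3))) = 39735*(1/30038) + 28385/((-22*(-3))) = 39735/30038 + 28385/66 = 213812785/495627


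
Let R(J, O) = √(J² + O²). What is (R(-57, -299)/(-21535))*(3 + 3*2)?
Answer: -9*√3706/4307 ≈ -0.12721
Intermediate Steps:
(R(-57, -299)/(-21535))*(3 + 3*2) = (√((-57)² + (-299)²)/(-21535))*(3 + 3*2) = (√(3249 + 89401)*(-1/21535))*(3 + 6) = (√92650*(-1/21535))*9 = ((5*√3706)*(-1/21535))*9 = -√3706/4307*9 = -9*√3706/4307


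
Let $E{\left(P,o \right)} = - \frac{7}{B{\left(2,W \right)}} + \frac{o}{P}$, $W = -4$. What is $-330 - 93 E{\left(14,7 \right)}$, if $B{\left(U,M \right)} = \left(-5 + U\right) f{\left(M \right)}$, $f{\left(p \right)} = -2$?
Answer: $-268$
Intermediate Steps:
$B{\left(U,M \right)} = 10 - 2 U$ ($B{\left(U,M \right)} = \left(-5 + U\right) \left(-2\right) = 10 - 2 U$)
$E{\left(P,o \right)} = - \frac{7}{6} + \frac{o}{P}$ ($E{\left(P,o \right)} = - \frac{7}{10 - 4} + \frac{o}{P} = - \frac{7}{6} + \frac{o}{P}$)
$-330 - 93 E{\left(14,7 \right)} = -330 - 93 \left(- \frac{7}{6} + \frac{7}{14}\right) = -330 - 93 \left(- \frac{7}{6} + 7 \cdot \frac{1}{14}\right) = -330 - 93 \left(- \frac{7}{6} + \frac{1}{2}\right) = -330 - -62 = -330 + 62 = -268$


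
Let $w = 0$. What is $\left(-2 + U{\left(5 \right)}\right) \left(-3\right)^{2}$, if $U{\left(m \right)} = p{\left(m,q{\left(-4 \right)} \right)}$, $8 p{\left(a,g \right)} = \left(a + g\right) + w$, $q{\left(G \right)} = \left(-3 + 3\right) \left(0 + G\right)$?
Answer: $- \frac{99}{8} \approx -12.375$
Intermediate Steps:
$q{\left(G \right)} = 0$ ($q{\left(G \right)} = 0 G = 0$)
$p{\left(a,g \right)} = \frac{a}{8} + \frac{g}{8}$ ($p{\left(a,g \right)} = \frac{\left(a + g\right) + 0}{8} = \frac{a + g}{8} = \frac{a}{8} + \frac{g}{8}$)
$U{\left(m \right)} = \frac{m}{8}$ ($U{\left(m \right)} = \frac{m}{8} + \frac{1}{8} \cdot 0 = \frac{m}{8} + 0 = \frac{m}{8}$)
$\left(-2 + U{\left(5 \right)}\right) \left(-3\right)^{2} = \left(-2 + \frac{1}{8} \cdot 5\right) \left(-3\right)^{2} = \left(-2 + \frac{5}{8}\right) 9 = \left(- \frac{11}{8}\right) 9 = - \frac{99}{8}$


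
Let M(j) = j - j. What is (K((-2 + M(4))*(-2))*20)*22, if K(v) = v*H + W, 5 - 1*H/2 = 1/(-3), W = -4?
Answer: 51040/3 ≈ 17013.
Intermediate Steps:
M(j) = 0
H = 32/3 (H = 10 - 2/(-3) = 10 - 2*(-⅓) = 10 + ⅔ = 32/3 ≈ 10.667)
K(v) = -4 + 32*v/3 (K(v) = v*(32/3) - 4 = 32*v/3 - 4 = -4 + 32*v/3)
(K((-2 + M(4))*(-2))*20)*22 = ((-4 + 32*((-2 + 0)*(-2))/3)*20)*22 = ((-4 + 32*(-2*(-2))/3)*20)*22 = ((-4 + (32/3)*4)*20)*22 = ((-4 + 128/3)*20)*22 = ((116/3)*20)*22 = (2320/3)*22 = 51040/3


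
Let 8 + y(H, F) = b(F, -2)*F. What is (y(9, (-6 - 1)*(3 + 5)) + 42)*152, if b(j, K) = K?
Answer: 22192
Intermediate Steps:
y(H, F) = -8 - 2*F
(y(9, (-6 - 1)*(3 + 5)) + 42)*152 = ((-8 - 2*(-6 - 1)*(3 + 5)) + 42)*152 = ((-8 - (-14)*8) + 42)*152 = ((-8 - 2*(-56)) + 42)*152 = ((-8 + 112) + 42)*152 = (104 + 42)*152 = 146*152 = 22192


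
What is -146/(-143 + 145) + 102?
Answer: 29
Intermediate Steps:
-146/(-143 + 145) + 102 = -146/2 + 102 = (1/2)*(-146) + 102 = -73 + 102 = 29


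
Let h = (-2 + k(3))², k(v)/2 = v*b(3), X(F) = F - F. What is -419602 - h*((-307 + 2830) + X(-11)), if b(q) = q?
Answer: -1065490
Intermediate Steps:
X(F) = 0
k(v) = 6*v (k(v) = 2*(v*3) = 2*(3*v) = 6*v)
h = 256 (h = (-2 + 6*3)² = (-2 + 18)² = 16² = 256)
-419602 - h*((-307 + 2830) + X(-11)) = -419602 - 256*((-307 + 2830) + 0) = -419602 - 256*(2523 + 0) = -419602 - 256*2523 = -419602 - 1*645888 = -419602 - 645888 = -1065490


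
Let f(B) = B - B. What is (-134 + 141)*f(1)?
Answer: 0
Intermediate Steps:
f(B) = 0
(-134 + 141)*f(1) = (-134 + 141)*0 = 7*0 = 0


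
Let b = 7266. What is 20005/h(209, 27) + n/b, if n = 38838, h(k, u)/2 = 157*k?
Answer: 449023153/79473086 ≈ 5.6500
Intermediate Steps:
h(k, u) = 314*k (h(k, u) = 2*(157*k) = 314*k)
20005/h(209, 27) + n/b = 20005/((314*209)) + 38838/7266 = 20005/65626 + 38838*(1/7266) = 20005*(1/65626) + 6473/1211 = 20005/65626 + 6473/1211 = 449023153/79473086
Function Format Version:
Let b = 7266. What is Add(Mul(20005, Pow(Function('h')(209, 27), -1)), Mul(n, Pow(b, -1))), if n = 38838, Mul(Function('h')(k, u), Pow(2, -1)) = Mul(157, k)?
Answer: Rational(449023153, 79473086) ≈ 5.6500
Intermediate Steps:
Function('h')(k, u) = Mul(314, k) (Function('h')(k, u) = Mul(2, Mul(157, k)) = Mul(314, k))
Add(Mul(20005, Pow(Function('h')(209, 27), -1)), Mul(n, Pow(b, -1))) = Add(Mul(20005, Pow(Mul(314, 209), -1)), Mul(38838, Pow(7266, -1))) = Add(Mul(20005, Pow(65626, -1)), Mul(38838, Rational(1, 7266))) = Add(Mul(20005, Rational(1, 65626)), Rational(6473, 1211)) = Add(Rational(20005, 65626), Rational(6473, 1211)) = Rational(449023153, 79473086)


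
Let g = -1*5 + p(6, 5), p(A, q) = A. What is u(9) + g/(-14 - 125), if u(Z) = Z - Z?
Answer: -1/139 ≈ -0.0071942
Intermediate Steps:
u(Z) = 0
g = 1 (g = -1*5 + 6 = -5 + 6 = 1)
u(9) + g/(-14 - 125) = 0 + 1/(-14 - 125) = 0 + 1/(-139) = 0 + 1*(-1/139) = 0 - 1/139 = -1/139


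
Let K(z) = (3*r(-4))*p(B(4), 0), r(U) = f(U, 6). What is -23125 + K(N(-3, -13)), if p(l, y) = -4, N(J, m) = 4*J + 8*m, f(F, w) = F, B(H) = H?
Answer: -23077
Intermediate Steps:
r(U) = U
K(z) = 48 (K(z) = (3*(-4))*(-4) = -12*(-4) = 48)
-23125 + K(N(-3, -13)) = -23125 + 48 = -23077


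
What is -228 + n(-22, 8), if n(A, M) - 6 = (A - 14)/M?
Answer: -453/2 ≈ -226.50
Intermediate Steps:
n(A, M) = 6 + (-14 + A)/M (n(A, M) = 6 + (A - 14)/M = 6 + (-14 + A)/M)
-228 + n(-22, 8) = -228 + (-14 - 22 + 6*8)/8 = -228 + (-14 - 22 + 48)/8 = -228 + (1/8)*12 = -228 + 3/2 = -453/2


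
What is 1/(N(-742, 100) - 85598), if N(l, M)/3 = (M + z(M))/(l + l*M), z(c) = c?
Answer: -37471/3207442958 ≈ -1.1683e-5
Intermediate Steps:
N(l, M) = 6*M/(l + M*l) (N(l, M) = 3*((M + M)/(l + l*M)) = 3*((2*M)/(l + M*l)) = 3*(2*M/(l + M*l)) = 6*M/(l + M*l))
1/(N(-742, 100) - 85598) = 1/(6*100/(-742*(1 + 100)) - 85598) = 1/(6*100*(-1/742)/101 - 85598) = 1/(6*100*(-1/742)*(1/101) - 85598) = 1/(-300/37471 - 85598) = 1/(-3207442958/37471) = -37471/3207442958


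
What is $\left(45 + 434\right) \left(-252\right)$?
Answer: $-120708$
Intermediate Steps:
$\left(45 + 434\right) \left(-252\right) = 479 \left(-252\right) = -120708$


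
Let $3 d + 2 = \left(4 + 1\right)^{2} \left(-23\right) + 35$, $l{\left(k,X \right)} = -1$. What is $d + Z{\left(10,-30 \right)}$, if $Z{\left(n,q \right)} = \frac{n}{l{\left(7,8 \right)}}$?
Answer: $- \frac{572}{3} \approx -190.67$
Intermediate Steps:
$Z{\left(n,q \right)} = - n$ ($Z{\left(n,q \right)} = \frac{n}{-1} = n \left(-1\right) = - n$)
$d = - \frac{542}{3}$ ($d = - \frac{2}{3} + \frac{\left(4 + 1\right)^{2} \left(-23\right) + 35}{3} = - \frac{2}{3} + \frac{5^{2} \left(-23\right) + 35}{3} = - \frac{2}{3} + \frac{25 \left(-23\right) + 35}{3} = - \frac{2}{3} + \frac{-575 + 35}{3} = - \frac{2}{3} + \frac{1}{3} \left(-540\right) = - \frac{2}{3} - 180 = - \frac{542}{3} \approx -180.67$)
$d + Z{\left(10,-30 \right)} = - \frac{542}{3} - 10 = - \frac{572}{3}$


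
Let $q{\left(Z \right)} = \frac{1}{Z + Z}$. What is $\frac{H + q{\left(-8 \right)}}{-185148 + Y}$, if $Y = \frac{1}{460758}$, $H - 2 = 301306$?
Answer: $- \frac{58454754807}{35919335656} \approx -1.6274$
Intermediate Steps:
$q{\left(Z \right)} = \frac{1}{2 Z}$
$H = 301308$ ($H = 2 + 301306 = 301308$)
$Y = \frac{1}{460758} \approx 2.1703 \cdot 10^{-6}$
$\frac{H + q{\left(-8 \right)}}{-185148 + Y} = \frac{301308 + \frac{1}{2 \left(-8\right)}}{-185148 + \frac{1}{460758}} = \frac{301308 + \frac{1}{2} \left(- \frac{1}{8}\right)}{- \frac{85308422183}{460758}} = \left(301308 - \frac{1}{16}\right) \left(- \frac{460758}{85308422183}\right) = \frac{4820927}{16} \left(- \frac{460758}{85308422183}\right) = - \frac{58454754807}{35919335656}$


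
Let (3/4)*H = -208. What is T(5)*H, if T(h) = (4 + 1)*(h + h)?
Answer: -41600/3 ≈ -13867.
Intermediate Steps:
H = -832/3 (H = (4/3)*(-208) = -832/3 ≈ -277.33)
T(h) = 10*h (T(h) = 5*(2*h) = 10*h)
T(5)*H = (10*5)*(-832/3) = 50*(-832/3) = -41600/3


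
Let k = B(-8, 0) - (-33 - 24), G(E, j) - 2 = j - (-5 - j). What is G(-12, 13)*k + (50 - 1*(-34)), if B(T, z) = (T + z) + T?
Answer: 1437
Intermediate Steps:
G(E, j) = 7 + 2*j (G(E, j) = 2 + (j - (-5 - j)) = 2 + (j + (5 + j)) = 2 + (5 + 2*j) = 7 + 2*j)
B(T, z) = z + 2*T
k = 41 (k = (0 + 2*(-8)) - (-33 - 24) = (0 - 16) - 1*(-57) = -16 + 57 = 41)
G(-12, 13)*k + (50 - 1*(-34)) = (7 + 2*13)*41 + (50 - 1*(-34)) = (7 + 26)*41 + (50 + 34) = 33*41 + 84 = 1353 + 84 = 1437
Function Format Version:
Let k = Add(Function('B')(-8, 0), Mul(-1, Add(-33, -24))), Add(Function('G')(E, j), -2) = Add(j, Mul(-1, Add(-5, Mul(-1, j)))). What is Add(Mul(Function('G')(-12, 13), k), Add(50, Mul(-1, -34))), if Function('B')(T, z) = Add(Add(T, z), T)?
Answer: 1437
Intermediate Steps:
Function('G')(E, j) = Add(7, Mul(2, j)) (Function('G')(E, j) = Add(2, Add(j, Mul(-1, Add(-5, Mul(-1, j))))) = Add(2, Add(j, Add(5, j))) = Add(2, Add(5, Mul(2, j))) = Add(7, Mul(2, j)))
Function('B')(T, z) = Add(z, Mul(2, T))
k = 41 (k = Add(Add(0, Mul(2, -8)), Mul(-1, Add(-33, -24))) = Add(Add(0, -16), Mul(-1, -57)) = Add(-16, 57) = 41)
Add(Mul(Function('G')(-12, 13), k), Add(50, Mul(-1, -34))) = Add(Mul(Add(7, Mul(2, 13)), 41), Add(50, Mul(-1, -34))) = Add(Mul(Add(7, 26), 41), Add(50, 34)) = Add(Mul(33, 41), 84) = Add(1353, 84) = 1437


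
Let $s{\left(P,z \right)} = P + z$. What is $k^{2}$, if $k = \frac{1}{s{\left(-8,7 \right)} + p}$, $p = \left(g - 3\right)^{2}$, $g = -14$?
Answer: $\frac{1}{82944} \approx 1.2056 \cdot 10^{-5}$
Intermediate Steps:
$p = 289$ ($p = \left(-14 - 3\right)^{2} = \left(-17\right)^{2} = 289$)
$k = \frac{1}{288}$ ($k = \frac{1}{\left(-8 + 7\right) + 289} = \frac{1}{-1 + 289} = \frac{1}{288} \approx 0.0034722$)
$k^{2} = \left(\frac{1}{288}\right)^{2} = \frac{1}{82944}$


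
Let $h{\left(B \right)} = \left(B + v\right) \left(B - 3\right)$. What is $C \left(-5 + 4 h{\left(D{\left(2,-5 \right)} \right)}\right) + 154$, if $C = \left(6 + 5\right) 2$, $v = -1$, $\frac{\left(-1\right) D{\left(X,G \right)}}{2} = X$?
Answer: $3124$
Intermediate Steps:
$D{\left(X,G \right)} = - 2 X$
$C = 22$ ($C = 11 \cdot 2 = 22$)
$h{\left(B \right)} = \left(-1 + B\right) \left(-3 + B\right)$ ($h{\left(B \right)} = \left(B - 1\right) \left(B - 3\right) = \left(-1 + B\right) \left(-3 + B\right)$)
$C \left(-5 + 4 h{\left(D{\left(2,-5 \right)} \right)}\right) + 154 = 22 \left(-5 + 4 \left(3 + \left(\left(-2\right) 2\right)^{2} - 4 \left(\left(-2\right) 2\right)\right)\right) + 154 = 22 \left(-5 + 4 \left(3 + \left(-4\right)^{2} - -16\right)\right) + 154 = 22 \left(-5 + 4 \left(3 + 16 + 16\right)\right) + 154 = 22 \left(-5 + 4 \cdot 35\right) + 154 = 22 \left(-5 + 140\right) + 154 = 22 \cdot 135 + 154 = 2970 + 154 = 3124$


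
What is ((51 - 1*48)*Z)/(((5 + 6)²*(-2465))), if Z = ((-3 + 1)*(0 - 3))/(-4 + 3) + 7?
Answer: -3/298265 ≈ -1.0058e-5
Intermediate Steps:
Z = 1 (Z = (-2*(-3))/(-1) + 7 = -1*6 + 7 = -6 + 7 = 1)
((51 - 1*48)*Z)/(((5 + 6)²*(-2465))) = ((51 - 1*48)*1)/(((5 + 6)²*(-2465))) = ((51 - 48)*1)/((11²*(-2465))) = (3*1)/((121*(-2465))) = 3/(-298265) = 3*(-1/298265) = -3/298265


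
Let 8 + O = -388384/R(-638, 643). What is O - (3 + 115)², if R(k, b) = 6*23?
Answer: -1155500/69 ≈ -16746.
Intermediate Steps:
R(k, b) = 138
O = -194744/69 (O = -8 - 388384/138 = -8 - 388384*1/138 = -8 - 194192/69 = -194744/69 ≈ -2822.4)
O - (3 + 115)² = -194744/69 - (3 + 115)² = -194744/69 - 1*118² = -194744/69 - 1*13924 = -194744/69 - 13924 = -1155500/69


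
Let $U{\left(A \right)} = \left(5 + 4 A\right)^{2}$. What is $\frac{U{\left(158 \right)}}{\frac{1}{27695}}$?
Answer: $11237772455$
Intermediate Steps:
$\frac{U{\left(158 \right)}}{\frac{1}{27695}} = \frac{\left(5 + 4 \cdot 158\right)^{2}}{\frac{1}{27695}} = \left(5 + 632\right)^{2} \frac{1}{\frac{1}{27695}} = 637^{2} \cdot 27695 = 405769 \cdot 27695 = 11237772455$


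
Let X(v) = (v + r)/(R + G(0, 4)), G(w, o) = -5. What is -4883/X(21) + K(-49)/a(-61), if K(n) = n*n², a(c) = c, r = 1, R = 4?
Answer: 2886141/1342 ≈ 2150.6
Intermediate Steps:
K(n) = n³
X(v) = -1 - v (X(v) = (v + 1)/(4 - 5) = (1 + v)/(-1) = (1 + v)*(-1) = -1 - v)
-4883/X(21) + K(-49)/a(-61) = -4883/(-1 - 1*21) + (-49)³/(-61) = -4883/(-1 - 21) - 117649*(-1/61) = -4883/(-22) + 117649/61 = -4883*(-1/22) + 117649/61 = 4883/22 + 117649/61 = 2886141/1342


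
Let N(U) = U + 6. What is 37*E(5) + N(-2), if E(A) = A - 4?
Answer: 41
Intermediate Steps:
N(U) = 6 + U
E(A) = -4 + A
37*E(5) + N(-2) = 37*(-4 + 5) + (6 - 2) = 37*1 + 4 = 37 + 4 = 41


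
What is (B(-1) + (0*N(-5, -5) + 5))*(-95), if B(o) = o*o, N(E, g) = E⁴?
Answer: -570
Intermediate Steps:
B(o) = o²
(B(-1) + (0*N(-5, -5) + 5))*(-95) = ((-1)² + (0*(-5)⁴ + 5))*(-95) = (1 + (0*625 + 5))*(-95) = (1 + (0 + 5))*(-95) = (1 + 5)*(-95) = 6*(-95) = -570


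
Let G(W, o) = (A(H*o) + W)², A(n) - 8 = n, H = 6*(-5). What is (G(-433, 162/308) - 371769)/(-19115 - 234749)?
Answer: 1052294801/1505159656 ≈ 0.69913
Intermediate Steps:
H = -30
A(n) = 8 + n
G(W, o) = (8 + W - 30*o)² (G(W, o) = ((8 - 30*o) + W)² = (8 + W - 30*o)²)
(G(-433, 162/308) - 371769)/(-19115 - 234749) = ((8 - 433 - 4860/308)² - 371769)/(-19115 - 234749) = ((8 - 433 - 4860/308)² - 371769)/(-253864) = ((8 - 433 - 30*81/154)² - 371769)*(-1/253864) = ((8 - 433 - 1215/77)² - 371769)*(-1/253864) = ((-33940/77)² - 371769)*(-1/253864) = (1151923600/5929 - 371769)*(-1/253864) = -1052294801/5929*(-1/253864) = 1052294801/1505159656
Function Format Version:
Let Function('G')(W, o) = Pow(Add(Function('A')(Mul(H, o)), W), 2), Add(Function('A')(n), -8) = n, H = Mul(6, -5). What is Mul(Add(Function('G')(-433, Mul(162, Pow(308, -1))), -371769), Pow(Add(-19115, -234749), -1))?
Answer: Rational(1052294801, 1505159656) ≈ 0.69913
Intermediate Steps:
H = -30
Function('A')(n) = Add(8, n)
Function('G')(W, o) = Pow(Add(8, W, Mul(-30, o)), 2) (Function('G')(W, o) = Pow(Add(Add(8, Mul(-30, o)), W), 2) = Pow(Add(8, W, Mul(-30, o)), 2))
Mul(Add(Function('G')(-433, Mul(162, Pow(308, -1))), -371769), Pow(Add(-19115, -234749), -1)) = Mul(Add(Pow(Add(8, -433, Mul(-30, Mul(162, Pow(308, -1)))), 2), -371769), Pow(Add(-19115, -234749), -1)) = Mul(Add(Pow(Add(8, -433, Mul(-30, Mul(162, Rational(1, 308)))), 2), -371769), Pow(-253864, -1)) = Mul(Add(Pow(Add(8, -433, Mul(-30, Rational(81, 154))), 2), -371769), Rational(-1, 253864)) = Mul(Add(Pow(Add(8, -433, Rational(-1215, 77)), 2), -371769), Rational(-1, 253864)) = Mul(Add(Pow(Rational(-33940, 77), 2), -371769), Rational(-1, 253864)) = Mul(Add(Rational(1151923600, 5929), -371769), Rational(-1, 253864)) = Mul(Rational(-1052294801, 5929), Rational(-1, 253864)) = Rational(1052294801, 1505159656)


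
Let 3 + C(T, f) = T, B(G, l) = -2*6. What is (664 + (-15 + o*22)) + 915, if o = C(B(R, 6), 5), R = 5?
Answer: 1234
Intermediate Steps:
B(G, l) = -12
C(T, f) = -3 + T
o = -15 (o = -3 - 12 = -15)
(664 + (-15 + o*22)) + 915 = (664 + (-15 - 15*22)) + 915 = (664 + (-15 - 330)) + 915 = (664 - 345) + 915 = 319 + 915 = 1234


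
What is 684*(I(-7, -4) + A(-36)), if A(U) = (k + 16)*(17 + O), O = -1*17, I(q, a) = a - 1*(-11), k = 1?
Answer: 4788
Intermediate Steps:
I(q, a) = 11 + a (I(q, a) = a + 11 = 11 + a)
O = -17
A(U) = 0 (A(U) = (1 + 16)*(17 - 17) = 17*0 = 0)
684*(I(-7, -4) + A(-36)) = 684*((11 - 4) + 0) = 684*(7 + 0) = 684*7 = 4788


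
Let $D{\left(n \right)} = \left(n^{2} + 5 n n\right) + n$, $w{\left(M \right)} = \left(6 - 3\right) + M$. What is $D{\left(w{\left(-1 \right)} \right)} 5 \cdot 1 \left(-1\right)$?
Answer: $-130$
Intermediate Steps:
$w{\left(M \right)} = 3 + M$
$D{\left(n \right)} = n + 6 n^{2}$ ($D{\left(n \right)} = \left(n^{2} + 5 n^{2}\right) + n = 6 n^{2} + n = n + 6 n^{2}$)
$D{\left(w{\left(-1 \right)} \right)} 5 \cdot 1 \left(-1\right) = \left(3 - 1\right) \left(1 + 6 \left(3 - 1\right)\right) 5 \cdot 1 \left(-1\right) = 2 \left(1 + 6 \cdot 2\right) 5 \left(-1\right) = 2 \left(1 + 12\right) \left(-5\right) = 2 \cdot 13 \left(-5\right) = 26 \left(-5\right) = -130$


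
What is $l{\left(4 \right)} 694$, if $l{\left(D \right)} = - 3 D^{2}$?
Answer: $-33312$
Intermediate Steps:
$l{\left(4 \right)} 694 = - 3 \cdot 4^{2} \cdot 694 = \left(-3\right) 16 \cdot 694 = \left(-48\right) 694 = -33312$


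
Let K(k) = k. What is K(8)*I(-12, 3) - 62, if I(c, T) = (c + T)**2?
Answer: 586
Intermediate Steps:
I(c, T) = (T + c)**2
K(8)*I(-12, 3) - 62 = 8*(3 - 12)**2 - 62 = 8*(-9)**2 - 62 = 8*81 - 62 = 648 - 62 = 586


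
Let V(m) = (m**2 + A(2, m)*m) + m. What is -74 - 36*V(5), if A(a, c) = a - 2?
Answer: -1154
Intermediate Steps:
A(a, c) = -2 + a
V(m) = m + m**2 (V(m) = (m**2 + (-2 + 2)*m) + m = (m**2 + 0*m) + m = (m**2 + 0) + m = m**2 + m = m + m**2)
-74 - 36*V(5) = -74 - 180*(1 + 5) = -74 - 180*6 = -74 - 36*30 = -74 - 1080 = -1154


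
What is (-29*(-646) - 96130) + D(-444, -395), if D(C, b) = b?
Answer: -77791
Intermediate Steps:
(-29*(-646) - 96130) + D(-444, -395) = (-29*(-646) - 96130) - 395 = (18734 - 96130) - 395 = -77396 - 395 = -77791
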